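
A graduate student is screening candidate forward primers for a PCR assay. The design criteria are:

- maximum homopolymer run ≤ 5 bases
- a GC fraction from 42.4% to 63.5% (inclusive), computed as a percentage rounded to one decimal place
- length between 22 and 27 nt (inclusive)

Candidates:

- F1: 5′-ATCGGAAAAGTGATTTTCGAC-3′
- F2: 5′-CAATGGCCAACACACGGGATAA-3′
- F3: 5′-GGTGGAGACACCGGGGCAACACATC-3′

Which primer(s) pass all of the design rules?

F1 (21 nt, A=7 T=6 G=5 C=3): longest run = 4 ✓; GC 8/21 = 38.1%, outside 42.4–63.5% ✗; length 21, outside 22–27 ✗ — fails.
F2 (22 nt, A=9 T=2 G=5 C=6): longest run = 3 ✓; GC 11/22 = 50.0% ✓; length 22 ✓ — passes.
F3 (25 nt, A=7 T=2 G=9 C=7): longest run = 4 ✓; GC 16/25 = 64.0%, outside 42.4–63.5% ✗; length 25 ✓ — fails.

F2 only.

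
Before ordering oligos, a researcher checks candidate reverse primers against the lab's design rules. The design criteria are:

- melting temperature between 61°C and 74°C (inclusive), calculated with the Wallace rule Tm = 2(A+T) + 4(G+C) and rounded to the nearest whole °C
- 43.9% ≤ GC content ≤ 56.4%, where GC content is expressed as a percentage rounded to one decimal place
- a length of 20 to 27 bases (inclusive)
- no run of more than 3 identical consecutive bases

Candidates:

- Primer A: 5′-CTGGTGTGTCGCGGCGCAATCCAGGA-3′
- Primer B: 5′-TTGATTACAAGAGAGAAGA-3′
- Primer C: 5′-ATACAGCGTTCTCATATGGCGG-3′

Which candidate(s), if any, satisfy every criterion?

Primer C only.

Primer A (26 nt, A=4 T=5 G=10 C=7): Tm = 2·9 + 4·17 = 86°C, outside 61–74°C ✗; GC 17/26 = 65.4%, outside 43.9–56.4% ✗; length 26 ✓; longest run = 2 ✓ — fails.
Primer B (19 nt, A=9 T=4 G=5 C=1): Tm = 2·13 + 4·6 = 50°C, outside 61–74°C ✗; GC 6/19 = 31.6%, outside 43.9–56.4% ✗; length 19, outside 20–27 ✗; longest run = 2 ✓ — fails.
Primer C (22 nt, A=5 T=6 G=6 C=5): Tm = 2·11 + 4·11 = 66°C ✓; GC 11/22 = 50.0% ✓; length 22 ✓; longest run = 2 ✓ — passes.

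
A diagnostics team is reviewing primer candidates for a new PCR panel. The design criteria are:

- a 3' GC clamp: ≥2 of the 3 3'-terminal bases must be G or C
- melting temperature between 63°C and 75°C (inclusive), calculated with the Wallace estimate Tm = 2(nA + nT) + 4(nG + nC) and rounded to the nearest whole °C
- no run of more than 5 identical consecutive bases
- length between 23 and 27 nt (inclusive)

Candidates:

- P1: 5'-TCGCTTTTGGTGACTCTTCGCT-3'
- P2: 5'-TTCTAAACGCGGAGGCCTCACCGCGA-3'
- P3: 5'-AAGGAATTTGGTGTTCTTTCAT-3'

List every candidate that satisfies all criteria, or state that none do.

None of the candidates satisfy all criteria.

P1 (22 nt, A=1 T=10 G=5 C=6): 3' end GCT has 2 G/C ✓; Tm = 2·11 + 4·11 = 66°C ✓; longest run = 4 ✓; length 22, outside 23–27 ✗ — fails.
P2 (26 nt, A=6 T=4 G=7 C=9): 3' end CGA has 2 G/C ✓; Tm = 2·10 + 4·16 = 84°C, outside 63–75°C ✗; longest run = 3 ✓; length 26 ✓ — fails.
P3 (22 nt, A=5 T=10 G=5 C=2): 3' end CAT has 1 G/C, need ≥2 ✗; Tm = 2·15 + 4·7 = 58°C, outside 63–75°C ✗; longest run = 3 ✓; length 22, outside 23–27 ✗ — fails.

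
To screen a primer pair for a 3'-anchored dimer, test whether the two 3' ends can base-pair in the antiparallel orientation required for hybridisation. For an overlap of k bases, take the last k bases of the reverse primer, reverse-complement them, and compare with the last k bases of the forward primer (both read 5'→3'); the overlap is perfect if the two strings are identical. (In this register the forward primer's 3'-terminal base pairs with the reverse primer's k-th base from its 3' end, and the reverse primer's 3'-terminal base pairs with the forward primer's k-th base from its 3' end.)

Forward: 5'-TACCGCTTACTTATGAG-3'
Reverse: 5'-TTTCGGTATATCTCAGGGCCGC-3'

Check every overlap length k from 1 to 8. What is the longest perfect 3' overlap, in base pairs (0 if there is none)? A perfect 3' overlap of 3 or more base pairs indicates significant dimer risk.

Longest perfect overlap: 1 complementary base pair; below the dimer-risk threshold (threshold 3).

Last 8 bases (5'→3') — forward …CTTATGAG, reverse …AGGGCCGC.
Reverse complement of the reverse primer's last 8 bases: GCGGCCCT; its first k bases are the reverse complement of the reverse primer's last k bases, so a perfect k-base overlap needs the forward primer's last k bases to equal them.
Comparing (forward last k vs required): k=1: G vs G ✓; k=2: AG vs GC ✗; k=3: GAG vs GCG ✗; k=4: TGAG vs GCGG ✗; k=5: ATGAG vs GCGGC ✗; k=6: TATGAG vs GCGGCC ✗; k=7: TTATGAG vs GCGGCCC ✗; k=8: CTTATGAG vs GCGGCCCT ✗.
Only k = 1 is perfect, so the longest perfect 3' overlap is 1.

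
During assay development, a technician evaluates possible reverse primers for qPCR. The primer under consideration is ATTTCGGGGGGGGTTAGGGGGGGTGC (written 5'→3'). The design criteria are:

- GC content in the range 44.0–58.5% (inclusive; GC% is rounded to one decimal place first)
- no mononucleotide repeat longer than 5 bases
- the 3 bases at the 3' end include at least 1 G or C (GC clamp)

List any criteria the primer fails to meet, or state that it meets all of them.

Fails: GC content, homopolymer run.

Base counts: A=2, T=6, G=16, C=2 (length 26).
GC content: GC 18/26 = 69.2%, outside 44.0–58.5% ✗
homopolymer run: longest run = 8, exceeds 5 ✗
GC clamp: 3' end TGC has 2 G/C ✓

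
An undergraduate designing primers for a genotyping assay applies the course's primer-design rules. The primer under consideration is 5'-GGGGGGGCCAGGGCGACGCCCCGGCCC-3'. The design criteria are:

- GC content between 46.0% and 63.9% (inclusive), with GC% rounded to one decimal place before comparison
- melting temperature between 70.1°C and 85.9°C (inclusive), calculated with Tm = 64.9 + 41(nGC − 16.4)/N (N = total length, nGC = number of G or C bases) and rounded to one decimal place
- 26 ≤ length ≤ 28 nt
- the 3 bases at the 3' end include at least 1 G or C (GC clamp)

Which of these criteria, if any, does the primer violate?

Base counts: A=2, T=0, G=14, C=11 (length 27).
GC content: GC 25/27 = 92.6%, outside 46.0–63.9% ✗
Tm: Tm = 64.9 + 41·(25 − 16.4)/27 = 78.0°C ✓
length: length 27 ✓
GC clamp: 3' end CCC has 3 G/C ✓

Fails: GC content.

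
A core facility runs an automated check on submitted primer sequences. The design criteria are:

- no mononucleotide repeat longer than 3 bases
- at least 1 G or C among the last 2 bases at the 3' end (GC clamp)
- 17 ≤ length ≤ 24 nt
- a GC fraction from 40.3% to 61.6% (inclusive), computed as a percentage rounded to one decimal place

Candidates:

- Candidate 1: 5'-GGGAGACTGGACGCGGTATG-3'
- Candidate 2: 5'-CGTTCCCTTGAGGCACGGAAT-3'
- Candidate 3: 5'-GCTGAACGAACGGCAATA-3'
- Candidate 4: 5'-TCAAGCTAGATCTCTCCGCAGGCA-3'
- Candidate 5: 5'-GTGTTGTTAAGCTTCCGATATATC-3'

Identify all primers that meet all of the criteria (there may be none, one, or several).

Candidate 4 only.

Candidate 1 (20 nt, A=4 T=3 G=10 C=3): longest run = 3 ✓; 3' end TG has 1 G/C ✓; length 20 ✓; GC 13/20 = 65.0%, outside 40.3–61.6% ✗ — fails.
Candidate 2 (21 nt, A=4 T=5 G=6 C=6): longest run = 3 ✓; 3' end AT has 0 G/C, need ≥1 ✗; length 21 ✓; GC 12/21 = 57.1% ✓ — fails.
Candidate 3 (18 nt, A=7 T=2 G=5 C=4): longest run = 2 ✓; 3' end TA has 0 G/C, need ≥1 ✗; length 18 ✓; GC 9/18 = 50.0% ✓ — fails.
Candidate 4 (24 nt, A=6 T=5 G=5 C=8): longest run = 2 ✓; 3' end CA has 1 G/C ✓; length 24 ✓; GC 13/24 = 54.2% ✓ — passes.
Candidate 5 (24 nt, A=5 T=10 G=5 C=4): longest run = 2 ✓; 3' end TC has 1 G/C ✓; length 24 ✓; GC 9/24 = 37.5%, outside 40.3–61.6% ✗ — fails.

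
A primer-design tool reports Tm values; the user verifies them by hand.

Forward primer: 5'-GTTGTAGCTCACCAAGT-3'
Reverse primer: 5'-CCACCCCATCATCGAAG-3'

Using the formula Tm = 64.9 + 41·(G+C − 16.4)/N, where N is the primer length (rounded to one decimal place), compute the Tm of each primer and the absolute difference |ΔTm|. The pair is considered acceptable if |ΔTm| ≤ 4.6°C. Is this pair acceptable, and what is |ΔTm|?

Forward: G+C = 8, N = 17 → Tm = 64.9 + 41·(8 − 16.4)/17 = 44.6°C.
Reverse: G+C = 10, N = 17 → Tm = 64.9 + 41·(10 − 16.4)/17 = 49.5°C.
|ΔTm| = |44.6 − 49.5| = 4.9°C, > 4.6°C.

|ΔTm| = 4.9°C; the pair is not acceptable.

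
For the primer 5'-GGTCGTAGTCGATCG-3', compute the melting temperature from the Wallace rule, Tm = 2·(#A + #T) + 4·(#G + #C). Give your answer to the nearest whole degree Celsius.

48°C

Base counts: A=2, T=4, G=6, C=3 (length 15).
Tm = 2·(2+4) + 4·(6+3) = 2·6 + 4·9 = 12 + 36 = 48°C.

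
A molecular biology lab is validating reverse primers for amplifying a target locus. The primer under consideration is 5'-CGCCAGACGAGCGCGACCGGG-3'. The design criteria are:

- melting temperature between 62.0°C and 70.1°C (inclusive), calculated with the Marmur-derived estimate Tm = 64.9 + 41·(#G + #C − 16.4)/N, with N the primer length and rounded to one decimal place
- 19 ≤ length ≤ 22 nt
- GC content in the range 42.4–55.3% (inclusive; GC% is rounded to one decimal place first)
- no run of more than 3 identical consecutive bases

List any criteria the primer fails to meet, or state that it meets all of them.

Fails: GC content.

Base counts: A=4, T=0, G=9, C=8 (length 21).
Tm: Tm = 64.9 + 41·(17 − 16.4)/21 = 66.1°C ✓
length: length 21 ✓
GC content: GC 17/21 = 81.0%, outside 42.4–55.3% ✗
homopolymer run: longest run = 3 ✓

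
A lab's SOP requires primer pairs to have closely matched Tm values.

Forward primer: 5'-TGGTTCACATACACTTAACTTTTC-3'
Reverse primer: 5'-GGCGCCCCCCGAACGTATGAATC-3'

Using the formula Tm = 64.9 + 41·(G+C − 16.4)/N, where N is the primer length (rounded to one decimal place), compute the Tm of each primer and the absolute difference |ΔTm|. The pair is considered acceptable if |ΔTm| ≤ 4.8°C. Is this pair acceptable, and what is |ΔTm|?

|ΔTm| = 11.8°C; the pair is not acceptable.

Forward: G+C = 8, N = 24 → Tm = 64.9 + 41·(8 − 16.4)/24 = 50.6°C.
Reverse: G+C = 15, N = 23 → Tm = 64.9 + 41·(15 − 16.4)/23 = 62.4°C.
|ΔTm| = |50.6 − 62.4| = 11.8°C, > 4.8°C.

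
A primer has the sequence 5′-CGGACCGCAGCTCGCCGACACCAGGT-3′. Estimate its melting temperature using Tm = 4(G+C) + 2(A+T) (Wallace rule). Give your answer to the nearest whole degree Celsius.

Base counts: A=5, T=2, G=8, C=11 (length 26).
Tm = 2·(5+2) + 4·(8+11) = 2·7 + 4·19 = 14 + 76 = 90°C.

90°C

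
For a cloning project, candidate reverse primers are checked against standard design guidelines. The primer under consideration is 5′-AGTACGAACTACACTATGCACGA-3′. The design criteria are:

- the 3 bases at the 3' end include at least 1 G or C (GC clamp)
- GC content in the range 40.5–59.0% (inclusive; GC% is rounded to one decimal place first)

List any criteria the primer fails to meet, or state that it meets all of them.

Base counts: A=9, T=4, G=4, C=6 (length 23).
GC clamp: 3' end CGA has 2 G/C ✓
GC content: GC 10/23 = 43.5% ✓

Meets all criteria.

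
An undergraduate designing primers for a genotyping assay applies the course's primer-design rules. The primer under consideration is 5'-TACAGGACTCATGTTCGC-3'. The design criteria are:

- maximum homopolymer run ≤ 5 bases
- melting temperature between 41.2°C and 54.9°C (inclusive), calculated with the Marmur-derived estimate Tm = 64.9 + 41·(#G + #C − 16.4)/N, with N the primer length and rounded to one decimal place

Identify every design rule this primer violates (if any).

Base counts: A=4, T=5, G=4, C=5 (length 18).
homopolymer run: longest run = 2 ✓
Tm: Tm = 64.9 + 41·(9 − 16.4)/18 = 48.0°C ✓

Meets all criteria.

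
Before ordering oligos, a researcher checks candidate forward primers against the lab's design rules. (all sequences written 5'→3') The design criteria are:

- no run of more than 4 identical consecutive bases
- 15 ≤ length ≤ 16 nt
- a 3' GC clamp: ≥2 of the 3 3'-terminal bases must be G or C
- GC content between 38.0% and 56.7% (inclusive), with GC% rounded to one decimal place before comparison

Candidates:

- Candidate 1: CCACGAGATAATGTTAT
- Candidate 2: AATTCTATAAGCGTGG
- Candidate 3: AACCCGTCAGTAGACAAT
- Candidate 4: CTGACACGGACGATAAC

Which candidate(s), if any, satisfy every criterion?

Candidate 1 (17 nt, A=6 T=5 G=3 C=3): longest run = 2 ✓; length 17, outside 15–16 ✗; 3' end TAT has 0 G/C, need ≥2 ✗; GC 6/17 = 35.3%, outside 38.0–56.7% ✗ — fails.
Candidate 2 (16 nt, A=5 T=5 G=4 C=2): longest run = 2 ✓; length 16 ✓; 3' end TGG has 2 G/C ✓; GC 6/16 = 37.5%, outside 38.0–56.7% ✗ — fails.
Candidate 3 (18 nt, A=7 T=3 G=3 C=5): longest run = 3 ✓; length 18, outside 15–16 ✗; 3' end AAT has 0 G/C, need ≥2 ✗; GC 8/18 = 44.4% ✓ — fails.
Candidate 4 (17 nt, A=6 T=2 G=4 C=5): longest run = 2 ✓; length 17, outside 15–16 ✗; 3' end AAC has 1 G/C, need ≥2 ✗; GC 9/17 = 52.9% ✓ — fails.

None of the candidates satisfy all criteria.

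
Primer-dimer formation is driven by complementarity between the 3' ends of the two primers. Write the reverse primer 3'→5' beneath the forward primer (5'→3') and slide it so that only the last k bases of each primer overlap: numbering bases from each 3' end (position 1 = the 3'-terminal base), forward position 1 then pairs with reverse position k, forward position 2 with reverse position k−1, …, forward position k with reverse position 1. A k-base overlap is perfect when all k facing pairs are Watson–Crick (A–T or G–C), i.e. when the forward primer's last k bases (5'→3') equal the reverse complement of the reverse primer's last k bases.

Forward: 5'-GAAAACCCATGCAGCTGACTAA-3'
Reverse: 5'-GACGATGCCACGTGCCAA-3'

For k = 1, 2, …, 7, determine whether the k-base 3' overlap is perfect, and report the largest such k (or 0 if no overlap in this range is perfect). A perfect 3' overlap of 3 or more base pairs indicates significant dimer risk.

Last 7 bases (5'→3') — forward …TGACTAA, reverse …GTGCCAA.
Reverse complement of the reverse primer's last 7 bases: TTGGCAC; its first k bases are the reverse complement of the reverse primer's last k bases, so a perfect k-base overlap needs the forward primer's last k bases to equal them.
Comparing (forward last k vs required): k=1: A vs T ✗; k=2: AA vs TT ✗; k=3: TAA vs TTG ✗; k=4: CTAA vs TTGG ✗; k=5: ACTAA vs TTGGC ✗; k=6: GACTAA vs TTGGCA ✗; k=7: TGACTAA vs TTGGCAC ✗.
No overlap length from 1 to 7 is perfect, so the longest perfect 3' overlap is 0.

Longest perfect overlap: 0 complementary base pairs; below the dimer-risk threshold (threshold 3).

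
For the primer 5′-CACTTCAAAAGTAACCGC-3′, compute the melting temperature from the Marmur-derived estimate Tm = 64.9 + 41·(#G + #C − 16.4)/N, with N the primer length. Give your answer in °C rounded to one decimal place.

Base counts: A=7, T=3, G=2, C=6; G+C = 8, N = 18.
Tm = 64.9 + 41·(8 − 16.4)/18 = 64.9 + -344.40/18 = 45.8°C.

45.8°C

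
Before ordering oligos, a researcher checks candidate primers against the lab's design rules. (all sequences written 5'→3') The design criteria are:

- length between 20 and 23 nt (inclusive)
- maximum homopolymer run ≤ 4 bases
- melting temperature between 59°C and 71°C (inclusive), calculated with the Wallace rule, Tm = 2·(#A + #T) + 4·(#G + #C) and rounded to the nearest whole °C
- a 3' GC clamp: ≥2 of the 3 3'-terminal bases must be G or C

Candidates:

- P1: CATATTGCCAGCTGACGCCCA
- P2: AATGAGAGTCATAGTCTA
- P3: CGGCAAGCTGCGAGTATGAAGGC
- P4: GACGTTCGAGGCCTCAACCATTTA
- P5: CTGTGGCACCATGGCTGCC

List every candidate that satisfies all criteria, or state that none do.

P1 only.

P1 (21 nt, A=5 T=4 G=4 C=8): length 21 ✓; longest run = 3 ✓; Tm = 2·9 + 4·12 = 66°C ✓; 3' end CCA has 2 G/C ✓ — passes.
P2 (18 nt, A=7 T=5 G=4 C=2): length 18, outside 20–23 ✗; longest run = 2 ✓; Tm = 2·12 + 4·6 = 48°C, outside 59–71°C ✗; 3' end CTA has 1 G/C, need ≥2 ✗ — fails.
P3 (23 nt, A=6 T=3 G=9 C=5): length 23 ✓; longest run = 2 ✓; Tm = 2·9 + 4·14 = 74°C, outside 59–71°C ✗; 3' end GGC has 3 G/C ✓ — fails.
P4 (24 nt, A=6 T=6 G=5 C=7): length 24, outside 20–23 ✗; longest run = 3 ✓; Tm = 2·12 + 4·12 = 72°C, outside 59–71°C ✗; 3' end TTA has 0 G/C, need ≥2 ✗ — fails.
P5 (19 nt, A=2 T=4 G=6 C=7): length 19, outside 20–23 ✗; longest run = 2 ✓; Tm = 2·6 + 4·13 = 64°C ✓; 3' end GCC has 3 G/C ✓ — fails.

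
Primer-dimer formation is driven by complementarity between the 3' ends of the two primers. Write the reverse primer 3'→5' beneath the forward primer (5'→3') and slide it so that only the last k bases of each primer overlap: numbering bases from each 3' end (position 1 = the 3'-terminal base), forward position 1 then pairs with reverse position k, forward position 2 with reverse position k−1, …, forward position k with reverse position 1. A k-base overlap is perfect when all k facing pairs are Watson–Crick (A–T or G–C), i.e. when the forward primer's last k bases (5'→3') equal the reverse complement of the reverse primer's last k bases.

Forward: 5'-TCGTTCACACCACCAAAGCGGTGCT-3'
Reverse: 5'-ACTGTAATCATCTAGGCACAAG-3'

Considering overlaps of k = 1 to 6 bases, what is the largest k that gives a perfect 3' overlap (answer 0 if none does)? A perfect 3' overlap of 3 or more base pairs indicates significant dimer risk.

Last 6 bases (5'→3') — forward …GGTGCT, reverse …CACAAG.
Reverse complement of the reverse primer's last 6 bases: CTTGTG; its first k bases are the reverse complement of the reverse primer's last k bases, so a perfect k-base overlap needs the forward primer's last k bases to equal them.
Comparing (forward last k vs required): k=1: T vs C ✗; k=2: CT vs CT ✓; k=3: GCT vs CTT ✗; k=4: TGCT vs CTTG ✗; k=5: GTGCT vs CTTGT ✗; k=6: GGTGCT vs CTTGTG ✗.
Only k = 2 is perfect, so the longest perfect 3' overlap is 2.

Longest perfect overlap: 2 complementary base pairs; below the dimer-risk threshold (threshold 3).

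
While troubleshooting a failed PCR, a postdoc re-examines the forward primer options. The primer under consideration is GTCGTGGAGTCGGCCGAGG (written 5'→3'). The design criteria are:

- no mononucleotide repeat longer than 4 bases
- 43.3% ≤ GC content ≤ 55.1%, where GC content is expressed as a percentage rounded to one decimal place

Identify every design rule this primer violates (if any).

Fails: GC content.

Base counts: A=2, T=3, G=10, C=4 (length 19).
homopolymer run: longest run = 2 ✓
GC content: GC 14/19 = 73.7%, outside 43.3–55.1% ✗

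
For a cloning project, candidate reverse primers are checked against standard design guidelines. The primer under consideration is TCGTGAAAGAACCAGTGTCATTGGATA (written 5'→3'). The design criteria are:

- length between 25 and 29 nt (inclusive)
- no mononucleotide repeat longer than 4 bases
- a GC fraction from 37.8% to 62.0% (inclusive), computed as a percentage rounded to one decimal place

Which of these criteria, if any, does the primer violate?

Base counts: A=9, T=7, G=7, C=4 (length 27).
length: length 27 ✓
homopolymer run: longest run = 3 ✓
GC content: GC 11/27 = 40.7% ✓

Meets all criteria.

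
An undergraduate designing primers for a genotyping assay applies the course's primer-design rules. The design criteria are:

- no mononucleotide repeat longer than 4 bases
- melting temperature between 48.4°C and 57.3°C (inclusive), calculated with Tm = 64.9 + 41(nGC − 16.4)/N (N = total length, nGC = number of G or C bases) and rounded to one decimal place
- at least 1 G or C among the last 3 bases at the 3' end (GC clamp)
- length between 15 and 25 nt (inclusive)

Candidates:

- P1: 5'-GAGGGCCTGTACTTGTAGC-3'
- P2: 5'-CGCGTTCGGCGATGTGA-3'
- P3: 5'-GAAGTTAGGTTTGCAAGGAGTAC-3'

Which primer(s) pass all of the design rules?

P1 (19 nt, A=3 T=5 G=7 C=4): longest run = 3 ✓; Tm = 64.9 + 41·(11 − 16.4)/19 = 53.2°C ✓; 3' end AGC has 2 G/C ✓; length 19 ✓ — passes.
P2 (17 nt, A=2 T=4 G=7 C=4): longest run = 2 ✓; Tm = 64.9 + 41·(11 − 16.4)/17 = 51.9°C ✓; 3' end TGA has 1 G/C ✓; length 17 ✓ — passes.
P3 (23 nt, A=7 T=6 G=8 C=2): longest run = 3 ✓; Tm = 64.9 + 41·(10 − 16.4)/23 = 53.5°C ✓; 3' end TAC has 1 G/C ✓; length 23 ✓ — passes.

P1, P2 and P3.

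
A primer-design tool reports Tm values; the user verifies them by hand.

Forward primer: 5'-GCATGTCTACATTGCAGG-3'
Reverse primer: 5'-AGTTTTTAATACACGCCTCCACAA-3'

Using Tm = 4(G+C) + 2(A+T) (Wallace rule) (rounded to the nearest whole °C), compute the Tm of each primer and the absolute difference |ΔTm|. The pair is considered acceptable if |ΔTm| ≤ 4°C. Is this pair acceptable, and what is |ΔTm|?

Forward: A=4 T=5 G=5 C=4 → Tm = 2·9 + 4·9 = 54°C.
Reverse: A=8 T=7 G=2 C=7 → Tm = 2·15 + 4·9 = 66°C.
|ΔTm| = |54 − 66| = 12°C, > 4°C.

|ΔTm| = 12°C; the pair is not acceptable.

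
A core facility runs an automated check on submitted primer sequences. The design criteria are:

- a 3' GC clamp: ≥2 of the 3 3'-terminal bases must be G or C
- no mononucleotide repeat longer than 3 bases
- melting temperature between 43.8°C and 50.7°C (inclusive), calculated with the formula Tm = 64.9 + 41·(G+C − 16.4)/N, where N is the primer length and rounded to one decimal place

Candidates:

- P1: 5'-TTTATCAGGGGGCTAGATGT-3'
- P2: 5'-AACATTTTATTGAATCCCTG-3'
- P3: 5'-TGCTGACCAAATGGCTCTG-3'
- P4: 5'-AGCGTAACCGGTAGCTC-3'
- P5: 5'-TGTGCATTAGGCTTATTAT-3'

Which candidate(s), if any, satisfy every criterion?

P4 only.

P1 (20 nt, A=4 T=7 G=7 C=2): 3' end TGT has 1 G/C, need ≥2 ✗; longest run = 5, exceeds 3 ✗; Tm = 64.9 + 41·(9 − 16.4)/20 = 49.7°C ✓ — fails.
P2 (20 nt, A=6 T=8 G=2 C=4): 3' end CTG has 2 G/C ✓; longest run = 4, exceeds 3 ✗; Tm = 64.9 + 41·(6 − 16.4)/20 = 43.6°C, outside 43.8–50.7°C ✗ — fails.
P3 (19 nt, A=4 T=5 G=5 C=5): 3' end CTG has 2 G/C ✓; longest run = 3 ✓; Tm = 64.9 + 41·(10 − 16.4)/19 = 51.1°C, outside 43.8–50.7°C ✗ — fails.
P4 (17 nt, A=4 T=3 G=5 C=5): 3' end CTC has 2 G/C ✓; longest run = 2 ✓; Tm = 64.9 + 41·(10 − 16.4)/17 = 49.5°C ✓ — passes.
P5 (19 nt, A=4 T=9 G=4 C=2): 3' end TAT has 0 G/C, need ≥2 ✗; longest run = 2 ✓; Tm = 64.9 + 41·(6 − 16.4)/19 = 42.5°C, outside 43.8–50.7°C ✗ — fails.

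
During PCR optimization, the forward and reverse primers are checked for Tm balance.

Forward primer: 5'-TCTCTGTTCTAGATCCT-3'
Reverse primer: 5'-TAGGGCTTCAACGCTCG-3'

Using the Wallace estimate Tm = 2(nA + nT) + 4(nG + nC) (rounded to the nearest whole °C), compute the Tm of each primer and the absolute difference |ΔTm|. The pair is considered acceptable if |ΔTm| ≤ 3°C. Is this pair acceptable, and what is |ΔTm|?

Forward: A=2 T=8 G=2 C=5 → Tm = 2·10 + 4·7 = 48°C.
Reverse: A=3 T=4 G=5 C=5 → Tm = 2·7 + 4·10 = 54°C.
|ΔTm| = |48 − 54| = 6°C, > 3°C.

|ΔTm| = 6°C; the pair is not acceptable.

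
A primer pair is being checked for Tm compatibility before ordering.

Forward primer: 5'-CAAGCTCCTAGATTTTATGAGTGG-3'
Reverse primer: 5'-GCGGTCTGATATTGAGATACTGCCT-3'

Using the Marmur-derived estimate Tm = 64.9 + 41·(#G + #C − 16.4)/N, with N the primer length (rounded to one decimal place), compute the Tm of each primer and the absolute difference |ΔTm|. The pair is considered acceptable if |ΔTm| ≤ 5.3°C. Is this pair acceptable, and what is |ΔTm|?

Forward: G+C = 10, N = 24 → Tm = 64.9 + 41·(10 − 16.4)/24 = 54.0°C.
Reverse: G+C = 12, N = 25 → Tm = 64.9 + 41·(12 − 16.4)/25 = 57.7°C.
|ΔTm| = |54.0 − 57.7| = 3.7°C, ≤ 5.3°C.

|ΔTm| = 3.7°C; the pair is acceptable.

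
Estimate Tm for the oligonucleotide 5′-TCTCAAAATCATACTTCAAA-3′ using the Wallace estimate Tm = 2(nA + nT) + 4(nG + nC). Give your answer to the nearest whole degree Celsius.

50°C

Base counts: A=9, T=6, G=0, C=5 (length 20).
Tm = 2·(9+6) + 4·(0+5) = 2·15 + 4·5 = 30 + 20 = 50°C.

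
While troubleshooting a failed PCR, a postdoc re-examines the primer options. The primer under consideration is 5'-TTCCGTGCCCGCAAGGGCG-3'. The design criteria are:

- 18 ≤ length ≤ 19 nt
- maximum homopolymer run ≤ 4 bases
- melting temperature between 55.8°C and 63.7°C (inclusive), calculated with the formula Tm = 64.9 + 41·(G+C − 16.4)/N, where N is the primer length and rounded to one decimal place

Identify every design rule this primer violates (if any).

Base counts: A=2, T=3, G=7, C=7 (length 19).
length: length 19 ✓
homopolymer run: longest run = 3 ✓
Tm: Tm = 64.9 + 41·(14 − 16.4)/19 = 59.7°C ✓

Meets all criteria.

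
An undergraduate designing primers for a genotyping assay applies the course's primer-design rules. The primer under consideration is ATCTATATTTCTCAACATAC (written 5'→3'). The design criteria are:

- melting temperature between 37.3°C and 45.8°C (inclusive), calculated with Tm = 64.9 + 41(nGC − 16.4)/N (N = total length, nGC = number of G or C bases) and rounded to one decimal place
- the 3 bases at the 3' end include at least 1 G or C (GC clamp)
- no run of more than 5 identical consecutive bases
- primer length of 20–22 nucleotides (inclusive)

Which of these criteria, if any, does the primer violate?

Meets all criteria.

Base counts: A=7, T=8, G=0, C=5 (length 20).
Tm: Tm = 64.9 + 41·(5 − 16.4)/20 = 41.5°C ✓
GC clamp: 3' end TAC has 1 G/C ✓
homopolymer run: longest run = 3 ✓
length: length 20 ✓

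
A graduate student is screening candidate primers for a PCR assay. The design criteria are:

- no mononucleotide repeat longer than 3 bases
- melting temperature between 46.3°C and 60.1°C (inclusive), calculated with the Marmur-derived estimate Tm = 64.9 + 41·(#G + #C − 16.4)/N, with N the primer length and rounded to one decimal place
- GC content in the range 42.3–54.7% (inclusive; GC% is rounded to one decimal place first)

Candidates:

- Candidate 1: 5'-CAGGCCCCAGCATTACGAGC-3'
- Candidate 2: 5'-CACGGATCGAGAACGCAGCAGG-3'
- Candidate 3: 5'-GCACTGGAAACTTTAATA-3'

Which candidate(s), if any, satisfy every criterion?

None of the candidates satisfy all criteria.

Candidate 1 (20 nt, A=5 T=2 G=5 C=8): longest run = 4, exceeds 3 ✗; Tm = 64.9 + 41·(13 − 16.4)/20 = 57.9°C ✓; GC 13/20 = 65.0%, outside 42.3–54.7% ✗ — fails.
Candidate 2 (22 nt, A=7 T=1 G=8 C=6): longest run = 2 ✓; Tm = 64.9 + 41·(14 − 16.4)/22 = 60.4°C, outside 46.3–60.1°C ✗; GC 14/22 = 63.6%, outside 42.3–54.7% ✗ — fails.
Candidate 3 (18 nt, A=7 T=5 G=3 C=3): longest run = 3 ✓; Tm = 64.9 + 41·(6 − 16.4)/18 = 41.2°C, outside 46.3–60.1°C ✗; GC 6/18 = 33.3%, outside 42.3–54.7% ✗ — fails.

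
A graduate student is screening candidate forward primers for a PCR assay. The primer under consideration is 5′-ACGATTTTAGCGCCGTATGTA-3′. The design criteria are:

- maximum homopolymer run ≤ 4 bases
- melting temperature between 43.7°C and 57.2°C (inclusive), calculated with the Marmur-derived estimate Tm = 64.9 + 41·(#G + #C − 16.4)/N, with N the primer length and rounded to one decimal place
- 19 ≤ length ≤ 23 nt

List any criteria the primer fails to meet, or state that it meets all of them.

Meets all criteria.

Base counts: A=5, T=7, G=5, C=4 (length 21).
homopolymer run: longest run = 4 ✓
Tm: Tm = 64.9 + 41·(9 − 16.4)/21 = 50.5°C ✓
length: length 21 ✓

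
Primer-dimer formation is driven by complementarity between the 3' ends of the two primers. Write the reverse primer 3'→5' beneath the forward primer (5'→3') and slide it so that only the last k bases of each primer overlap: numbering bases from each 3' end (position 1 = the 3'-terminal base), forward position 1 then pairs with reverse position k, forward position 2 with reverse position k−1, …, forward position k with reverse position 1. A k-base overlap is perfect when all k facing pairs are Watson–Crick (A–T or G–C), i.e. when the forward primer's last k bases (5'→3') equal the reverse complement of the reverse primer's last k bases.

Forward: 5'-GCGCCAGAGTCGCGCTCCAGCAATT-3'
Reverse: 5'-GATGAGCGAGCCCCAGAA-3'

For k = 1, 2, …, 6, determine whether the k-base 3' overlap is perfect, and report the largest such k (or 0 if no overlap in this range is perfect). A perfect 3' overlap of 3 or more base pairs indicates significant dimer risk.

Last 6 bases (5'→3') — forward …GCAATT, reverse …CCAGAA.
Reverse complement of the reverse primer's last 6 bases: TTCTGG; its first k bases are the reverse complement of the reverse primer's last k bases, so a perfect k-base overlap needs the forward primer's last k bases to equal them.
Comparing (forward last k vs required): k=1: T vs T ✓; k=2: TT vs TT ✓; k=3: ATT vs TTC ✗; k=4: AATT vs TTCT ✗; k=5: CAATT vs TTCTG ✗; k=6: GCAATT vs TTCTGG ✗.
Perfect overlaps at k = 1, 2; the largest is 2.

Longest perfect overlap: 2 complementary base pairs; below the dimer-risk threshold (threshold 3).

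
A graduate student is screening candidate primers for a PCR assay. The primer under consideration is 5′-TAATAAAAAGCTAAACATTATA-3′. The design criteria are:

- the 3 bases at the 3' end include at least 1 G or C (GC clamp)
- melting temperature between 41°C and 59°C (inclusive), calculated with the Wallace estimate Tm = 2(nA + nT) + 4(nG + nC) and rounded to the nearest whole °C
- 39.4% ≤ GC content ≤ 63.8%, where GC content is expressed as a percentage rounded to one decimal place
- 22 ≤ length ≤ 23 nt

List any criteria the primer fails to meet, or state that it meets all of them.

Fails: GC clamp, GC content.

Base counts: A=13, T=6, G=1, C=2 (length 22).
GC clamp: 3' end ATA has 0 G/C, need ≥1 ✗
Tm: Tm = 2·19 + 4·3 = 50°C ✓
GC content: GC 3/22 = 13.6%, outside 39.4–63.8% ✗
length: length 22 ✓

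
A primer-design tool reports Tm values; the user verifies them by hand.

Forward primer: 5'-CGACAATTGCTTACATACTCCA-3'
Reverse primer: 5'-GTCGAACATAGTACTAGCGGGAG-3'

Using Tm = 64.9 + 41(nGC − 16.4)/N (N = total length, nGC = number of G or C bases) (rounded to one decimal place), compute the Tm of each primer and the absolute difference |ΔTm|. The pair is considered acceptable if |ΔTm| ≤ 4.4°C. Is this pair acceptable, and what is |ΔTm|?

|ΔTm| = 6.0°C; the pair is not acceptable.

Forward: G+C = 9, N = 22 → Tm = 64.9 + 41·(9 − 16.4)/22 = 51.1°C.
Reverse: G+C = 12, N = 23 → Tm = 64.9 + 41·(12 − 16.4)/23 = 57.1°C.
|ΔTm| = |51.1 − 57.1| = 6.0°C, > 4.4°C.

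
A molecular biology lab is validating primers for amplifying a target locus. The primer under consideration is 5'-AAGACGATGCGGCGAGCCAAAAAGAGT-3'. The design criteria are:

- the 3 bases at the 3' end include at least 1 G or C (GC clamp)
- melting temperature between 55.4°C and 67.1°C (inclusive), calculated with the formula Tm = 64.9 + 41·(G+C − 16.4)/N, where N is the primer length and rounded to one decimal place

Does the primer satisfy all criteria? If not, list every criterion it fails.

Base counts: A=11, T=2, G=9, C=5 (length 27).
GC clamp: 3' end AGT has 1 G/C ✓
Tm: Tm = 64.9 + 41·(14 − 16.4)/27 = 61.3°C ✓

Meets all criteria.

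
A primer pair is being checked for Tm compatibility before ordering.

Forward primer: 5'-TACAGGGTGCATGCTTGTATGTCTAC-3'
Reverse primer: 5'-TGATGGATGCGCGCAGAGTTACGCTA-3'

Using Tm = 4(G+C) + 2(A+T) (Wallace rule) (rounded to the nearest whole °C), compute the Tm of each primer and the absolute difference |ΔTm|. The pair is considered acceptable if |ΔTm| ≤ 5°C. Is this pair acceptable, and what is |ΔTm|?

|ΔTm| = 4°C; the pair is acceptable.

Forward: A=5 T=9 G=7 C=5 → Tm = 2·14 + 4·12 = 76°C.
Reverse: A=6 T=6 G=9 C=5 → Tm = 2·12 + 4·14 = 80°C.
|ΔTm| = |76 − 80| = 4°C, ≤ 5°C.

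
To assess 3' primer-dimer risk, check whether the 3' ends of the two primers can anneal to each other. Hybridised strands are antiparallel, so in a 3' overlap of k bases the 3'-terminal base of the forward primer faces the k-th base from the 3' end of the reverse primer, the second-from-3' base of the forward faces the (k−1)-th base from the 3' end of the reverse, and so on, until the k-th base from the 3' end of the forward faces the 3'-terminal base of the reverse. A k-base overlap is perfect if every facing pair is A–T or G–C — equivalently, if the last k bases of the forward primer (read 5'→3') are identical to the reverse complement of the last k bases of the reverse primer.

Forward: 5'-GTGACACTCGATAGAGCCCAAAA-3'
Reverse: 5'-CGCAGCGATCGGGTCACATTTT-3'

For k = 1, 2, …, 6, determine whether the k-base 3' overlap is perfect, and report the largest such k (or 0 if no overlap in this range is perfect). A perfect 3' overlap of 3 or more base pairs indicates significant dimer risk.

Last 6 bases (5'→3') — forward …CCAAAA, reverse …CATTTT.
Reverse complement of the reverse primer's last 6 bases: AAAATG; its first k bases are the reverse complement of the reverse primer's last k bases, so a perfect k-base overlap needs the forward primer's last k bases to equal them.
Comparing (forward last k vs required): k=1: A vs A ✓; k=2: AA vs AA ✓; k=3: AAA vs AAA ✓; k=4: AAAA vs AAAA ✓; k=5: CAAAA vs AAAAT ✗; k=6: CCAAAA vs AAAATG ✗.
Perfect overlaps at k = 1, 2, 3, 4; the largest is 4.

Longest perfect overlap: 4 complementary base pairs; significant dimer risk (threshold 3).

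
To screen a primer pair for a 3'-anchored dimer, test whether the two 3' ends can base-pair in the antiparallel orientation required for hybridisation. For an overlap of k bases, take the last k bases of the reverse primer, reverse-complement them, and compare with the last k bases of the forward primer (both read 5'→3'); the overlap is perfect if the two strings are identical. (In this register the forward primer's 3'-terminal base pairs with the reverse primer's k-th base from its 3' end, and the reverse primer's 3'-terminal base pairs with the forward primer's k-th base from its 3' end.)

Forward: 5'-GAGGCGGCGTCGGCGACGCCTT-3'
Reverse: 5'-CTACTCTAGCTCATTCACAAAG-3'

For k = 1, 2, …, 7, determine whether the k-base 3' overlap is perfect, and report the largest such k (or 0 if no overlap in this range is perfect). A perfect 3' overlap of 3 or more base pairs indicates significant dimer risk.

Longest perfect overlap: 3 complementary base pairs; significant dimer risk (threshold 3).

Last 7 bases (5'→3') — forward …ACGCCTT, reverse …CACAAAG.
Reverse complement of the reverse primer's last 7 bases: CTTTGTG; its first k bases are the reverse complement of the reverse primer's last k bases, so a perfect k-base overlap needs the forward primer's last k bases to equal them.
Comparing (forward last k vs required): k=1: T vs C ✗; k=2: TT vs CT ✗; k=3: CTT vs CTT ✓; k=4: CCTT vs CTTT ✗; k=5: GCCTT vs CTTTG ✗; k=6: CGCCTT vs CTTTGT ✗; k=7: ACGCCTT vs CTTTGTG ✗.
Only k = 3 is perfect, so the longest perfect 3' overlap is 3.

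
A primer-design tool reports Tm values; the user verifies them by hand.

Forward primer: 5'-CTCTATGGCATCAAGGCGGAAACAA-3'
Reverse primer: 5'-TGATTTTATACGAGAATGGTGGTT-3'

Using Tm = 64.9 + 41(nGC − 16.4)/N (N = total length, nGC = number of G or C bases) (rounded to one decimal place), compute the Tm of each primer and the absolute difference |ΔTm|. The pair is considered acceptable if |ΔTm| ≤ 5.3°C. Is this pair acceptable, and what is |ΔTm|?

|ΔTm| = 7.1°C; the pair is not acceptable.

Forward: G+C = 12, N = 25 → Tm = 64.9 + 41·(12 − 16.4)/25 = 57.7°C.
Reverse: G+C = 8, N = 24 → Tm = 64.9 + 41·(8 − 16.4)/24 = 50.6°C.
|ΔTm| = |57.7 − 50.6| = 7.1°C, > 5.3°C.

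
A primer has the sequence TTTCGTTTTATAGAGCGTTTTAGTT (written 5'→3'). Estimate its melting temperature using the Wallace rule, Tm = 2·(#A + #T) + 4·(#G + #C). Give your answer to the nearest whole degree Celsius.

64°C

Base counts: A=4, T=14, G=5, C=2 (length 25).
Tm = 2·(4+14) + 4·(5+2) = 2·18 + 4·7 = 36 + 28 = 64°C.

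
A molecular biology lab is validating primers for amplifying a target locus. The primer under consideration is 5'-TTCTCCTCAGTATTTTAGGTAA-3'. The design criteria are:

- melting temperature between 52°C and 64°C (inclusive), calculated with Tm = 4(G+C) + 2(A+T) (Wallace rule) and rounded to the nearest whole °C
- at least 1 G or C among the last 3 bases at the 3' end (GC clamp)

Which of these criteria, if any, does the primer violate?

Fails: GC clamp.

Base counts: A=5, T=10, G=3, C=4 (length 22).
Tm: Tm = 2·15 + 4·7 = 58°C ✓
GC clamp: 3' end TAA has 0 G/C, need ≥1 ✗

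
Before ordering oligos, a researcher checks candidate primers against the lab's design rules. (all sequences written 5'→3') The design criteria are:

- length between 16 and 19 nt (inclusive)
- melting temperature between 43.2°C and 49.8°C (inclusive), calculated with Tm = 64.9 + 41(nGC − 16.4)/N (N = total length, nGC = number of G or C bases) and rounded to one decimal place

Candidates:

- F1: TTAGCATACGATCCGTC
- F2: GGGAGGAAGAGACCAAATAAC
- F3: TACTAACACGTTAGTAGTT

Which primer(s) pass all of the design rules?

F1 only.

F1 (17 nt, A=4 T=5 G=3 C=5): length 17 ✓; Tm = 64.9 + 41·(8 − 16.4)/17 = 44.6°C ✓ — passes.
F2 (21 nt, A=10 T=1 G=7 C=3): length 21, outside 16–19 ✗; Tm = 64.9 + 41·(10 − 16.4)/21 = 52.4°C, outside 43.2–49.8°C ✗ — fails.
F3 (19 nt, A=6 T=7 G=3 C=3): length 19 ✓; Tm = 64.9 + 41·(6 − 16.4)/19 = 42.5°C, outside 43.2–49.8°C ✗ — fails.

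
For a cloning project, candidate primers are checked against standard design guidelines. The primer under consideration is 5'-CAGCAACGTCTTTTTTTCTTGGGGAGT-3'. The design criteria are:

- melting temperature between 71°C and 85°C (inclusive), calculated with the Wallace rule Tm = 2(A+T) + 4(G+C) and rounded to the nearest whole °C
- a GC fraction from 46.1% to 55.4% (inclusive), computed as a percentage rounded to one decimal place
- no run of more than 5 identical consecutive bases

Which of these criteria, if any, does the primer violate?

Base counts: A=4, T=11, G=7, C=5 (length 27).
Tm: Tm = 2·15 + 4·12 = 78°C ✓
GC content: GC 12/27 = 44.4%, outside 46.1–55.4% ✗
homopolymer run: longest run = 7, exceeds 5 ✗

Fails: GC content, homopolymer run.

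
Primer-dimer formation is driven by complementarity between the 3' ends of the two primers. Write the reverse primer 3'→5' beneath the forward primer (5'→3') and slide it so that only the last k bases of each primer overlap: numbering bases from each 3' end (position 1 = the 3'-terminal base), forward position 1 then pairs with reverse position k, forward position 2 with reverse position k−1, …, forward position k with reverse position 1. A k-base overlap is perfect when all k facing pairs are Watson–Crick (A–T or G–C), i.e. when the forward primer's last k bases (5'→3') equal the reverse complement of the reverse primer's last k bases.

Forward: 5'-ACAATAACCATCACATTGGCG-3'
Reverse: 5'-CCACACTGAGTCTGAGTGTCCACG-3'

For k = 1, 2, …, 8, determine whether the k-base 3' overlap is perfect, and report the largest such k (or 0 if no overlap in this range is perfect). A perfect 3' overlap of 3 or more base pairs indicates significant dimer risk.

Longest perfect overlap: 2 complementary base pairs; below the dimer-risk threshold (threshold 3).

Last 8 bases (5'→3') — forward …CATTGGCG, reverse …TGTCCACG.
Reverse complement of the reverse primer's last 8 bases: CGTGGACA; its first k bases are the reverse complement of the reverse primer's last k bases, so a perfect k-base overlap needs the forward primer's last k bases to equal them.
Comparing (forward last k vs required): k=1: G vs C ✗; k=2: CG vs CG ✓; k=3: GCG vs CGT ✗; k=4: GGCG vs CGTG ✗; k=5: TGGCG vs CGTGG ✗; k=6: TTGGCG vs CGTGGA ✗; k=7: ATTGGCG vs CGTGGAC ✗; k=8: CATTGGCG vs CGTGGACA ✗.
Only k = 2 is perfect, so the longest perfect 3' overlap is 2.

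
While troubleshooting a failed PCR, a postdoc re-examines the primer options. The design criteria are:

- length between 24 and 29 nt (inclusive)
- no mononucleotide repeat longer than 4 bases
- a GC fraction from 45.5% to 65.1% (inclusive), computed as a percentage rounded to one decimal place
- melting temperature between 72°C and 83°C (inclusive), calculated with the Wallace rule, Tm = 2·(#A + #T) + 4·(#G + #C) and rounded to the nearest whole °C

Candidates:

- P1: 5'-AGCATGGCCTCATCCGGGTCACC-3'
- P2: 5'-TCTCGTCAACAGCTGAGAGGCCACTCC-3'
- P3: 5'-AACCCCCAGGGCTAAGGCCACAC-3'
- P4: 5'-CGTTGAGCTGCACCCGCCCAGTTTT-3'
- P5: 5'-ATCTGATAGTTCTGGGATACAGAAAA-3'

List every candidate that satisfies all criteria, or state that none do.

P4 only.

P1 (23 nt, A=4 T=4 G=6 C=9): length 23, outside 24–29 ✗; longest run = 3 ✓; GC 15/23 = 65.2%, outside 45.5–65.1% ✗; Tm = 2·8 + 4·15 = 76°C ✓ — fails.
P2 (27 nt, A=6 T=5 G=6 C=10): length 27 ✓; longest run = 2 ✓; GC 16/27 = 59.3% ✓; Tm = 2·11 + 4·16 = 86°C, outside 72–83°C ✗ — fails.
P3 (23 nt, A=7 T=1 G=5 C=10): length 23, outside 24–29 ✗; longest run = 5, exceeds 4 ✗; GC 15/23 = 65.2%, outside 45.5–65.1% ✗; Tm = 2·8 + 4·15 = 76°C ✓ — fails.
P4 (25 nt, A=3 T=7 G=6 C=9): length 25 ✓; longest run = 4 ✓; GC 15/25 = 60.0% ✓; Tm = 2·10 + 4·15 = 80°C ✓ — passes.
P5 (26 nt, A=10 T=7 G=6 C=3): length 26 ✓; longest run = 4 ✓; GC 9/26 = 34.6%, outside 45.5–65.1% ✗; Tm = 2·17 + 4·9 = 70°C, outside 72–83°C ✗ — fails.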